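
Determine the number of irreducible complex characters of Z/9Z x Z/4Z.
36

Solution. The number of irreducible complex representations of a finite group equals its number of conjugacy classes. Z/9Z x Z/4Z is abelian of order 36, so every element is its own conjugacy class: 36 classes, so Z/9Z x Z/4Z (order 36) has exactly 36 irreducible complex representations.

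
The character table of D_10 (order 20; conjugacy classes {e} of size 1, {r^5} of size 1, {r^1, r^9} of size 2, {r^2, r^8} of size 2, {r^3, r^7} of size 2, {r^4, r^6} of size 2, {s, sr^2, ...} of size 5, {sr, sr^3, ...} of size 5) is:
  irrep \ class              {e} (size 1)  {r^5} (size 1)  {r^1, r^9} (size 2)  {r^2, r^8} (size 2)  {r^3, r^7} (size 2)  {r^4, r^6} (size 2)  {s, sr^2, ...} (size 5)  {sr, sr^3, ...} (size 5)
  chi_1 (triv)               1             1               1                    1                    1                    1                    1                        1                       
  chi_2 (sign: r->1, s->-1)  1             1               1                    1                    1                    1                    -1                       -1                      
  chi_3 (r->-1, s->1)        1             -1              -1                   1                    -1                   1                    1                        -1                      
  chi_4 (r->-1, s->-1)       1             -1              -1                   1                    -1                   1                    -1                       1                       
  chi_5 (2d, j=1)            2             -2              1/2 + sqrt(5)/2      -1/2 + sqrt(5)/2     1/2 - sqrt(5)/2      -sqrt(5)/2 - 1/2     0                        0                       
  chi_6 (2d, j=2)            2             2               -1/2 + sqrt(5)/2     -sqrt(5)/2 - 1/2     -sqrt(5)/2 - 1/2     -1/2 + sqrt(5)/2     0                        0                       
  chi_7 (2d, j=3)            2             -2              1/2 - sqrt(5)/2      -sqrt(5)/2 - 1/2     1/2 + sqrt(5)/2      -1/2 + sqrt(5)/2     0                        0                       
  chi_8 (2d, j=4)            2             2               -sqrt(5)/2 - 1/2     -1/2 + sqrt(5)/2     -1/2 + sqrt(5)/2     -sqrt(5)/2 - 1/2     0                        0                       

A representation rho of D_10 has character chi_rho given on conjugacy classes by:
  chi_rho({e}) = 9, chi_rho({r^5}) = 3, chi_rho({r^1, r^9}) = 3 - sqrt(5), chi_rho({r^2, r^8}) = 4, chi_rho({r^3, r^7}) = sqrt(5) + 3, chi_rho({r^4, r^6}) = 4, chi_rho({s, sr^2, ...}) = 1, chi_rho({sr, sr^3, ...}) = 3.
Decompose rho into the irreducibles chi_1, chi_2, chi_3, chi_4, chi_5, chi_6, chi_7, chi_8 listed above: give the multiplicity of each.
Multiplicities: chi_1: 3, chi_2: 1, chi_3: 0, chi_4: 1, chi_5: 0, chi_6: 0, chi_7: 1, chi_8: 1.

Solution. Use <chi_rho, chi> = (1/|G|) sum_C |C| * chi_rho(C) * conj(chi(C)) with |G| = 20 for each irreducible chi in the table:
  <chi_rho, chi_1> = (1/20)[1*(9)*conj(1) + 1*(3)*conj(1) + 2*(3 - sqrt(5))*conj(1) + 2*(4)*conj(1) + 2*(sqrt(5) + 3)*conj(1) + 2*(4)*conj(1) + 5*(1)*conj(1) + 5*(3)*conj(1)]
      = (1/20)[(9) + (3) + (6 - 2*sqrt(5)) + (8) + (2*sqrt(5) + 6) + (8) + (5) + (15)] = 60/20 = 3
  <chi_rho, chi_2> = (1/20)[1*(9)*conj(1) + 1*(3)*conj(1) + 2*(3 - sqrt(5))*conj(1) + 2*(4)*conj(1) + 2*(sqrt(5) + 3)*conj(1) + 2*(4)*conj(1) + 5*(1)*conj(-1) + 5*(3)*conj(-1)]
      = (1/20)[(9) + (3) + (6 - 2*sqrt(5)) + (8) + (2*sqrt(5) + 6) + (8) + (-5) + (-15)] = 20/20 = 1
  <chi_rho, chi_3> = (1/20)[1*(9)*conj(1) + 1*(3)*conj(-1) + 2*(3 - sqrt(5))*conj(-1) + 2*(4)*conj(1) + 2*(sqrt(5) + 3)*conj(-1) + 2*(4)*conj(1) + 5*(1)*conj(1) + 5*(3)*conj(-1)]
      = (1/20)[(9) + (-3) + (-6 + 2*sqrt(5)) + (8) + (-6 - 2*sqrt(5)) + (8) + (5) + (-15)] = 0/20 = 0
  <chi_rho, chi_4> = (1/20)[1*(9)*conj(1) + 1*(3)*conj(-1) + 2*(3 - sqrt(5))*conj(-1) + 2*(4)*conj(1) + 2*(sqrt(5) + 3)*conj(-1) + 2*(4)*conj(1) + 5*(1)*conj(-1) + 5*(3)*conj(1)]
      = (1/20)[(9) + (-3) + (-6 + 2*sqrt(5)) + (8) + (-6 - 2*sqrt(5)) + (8) + (-5) + (15)] = 20/20 = 1
  <chi_rho, chi_5> = (1/20)[1*(9)*conj(2) + 1*(3)*conj(-2) + 2*(3 - sqrt(5))*conj(1/2 + sqrt(5)/2) + 2*(4)*conj(-1/2 + sqrt(5)/2) + 2*(sqrt(5) + 3)*conj(1/2 - sqrt(5)/2) + 2*(4)*conj(-sqrt(5)/2 - 1/2) + 5*(1)*conj(0) + 5*(3)*conj(0)]
      = (1/20)[(18) + (-6) + (-2 + 2*sqrt(5)) + (-4 + 4*sqrt(5)) + (-2*sqrt(5) - 2) + (-4*sqrt(5) - 4) + (0) + (0)] = 0/20 = 0
  <chi_rho, chi_6> = (1/20)[1*(9)*conj(2) + 1*(3)*conj(2) + 2*(3 - sqrt(5))*conj(-1/2 + sqrt(5)/2) + 2*(4)*conj(-sqrt(5)/2 - 1/2) + 2*(sqrt(5) + 3)*conj(-sqrt(5)/2 - 1/2) + 2*(4)*conj(-1/2 + sqrt(5)/2) + 5*(1)*conj(0) + 5*(3)*conj(0)]
      = (1/20)[(18) + (6) + (-8 + 4*sqrt(5)) + (-4*sqrt(5) - 4) + (-4*sqrt(5) - 8) + (-4 + 4*sqrt(5)) + (0) + (0)] = 0/20 = 0
  <chi_rho, chi_7> = (1/20)[1*(9)*conj(2) + 1*(3)*conj(-2) + 2*(3 - sqrt(5))*conj(1/2 - sqrt(5)/2) + 2*(4)*conj(-sqrt(5)/2 - 1/2) + 2*(sqrt(5) + 3)*conj(1/2 + sqrt(5)/2) + 2*(4)*conj(-1/2 + sqrt(5)/2) + 5*(1)*conj(0) + 5*(3)*conj(0)]
      = (1/20)[(18) + (-6) + (8 - 4*sqrt(5)) + (-4*sqrt(5) - 4) + (8 + 4*sqrt(5)) + (-4 + 4*sqrt(5)) + (0) + (0)] = 20/20 = 1
  <chi_rho, chi_8> = (1/20)[1*(9)*conj(2) + 1*(3)*conj(2) + 2*(3 - sqrt(5))*conj(-sqrt(5)/2 - 1/2) + 2*(4)*conj(-1/2 + sqrt(5)/2) + 2*(sqrt(5) + 3)*conj(-1/2 + sqrt(5)/2) + 2*(4)*conj(-sqrt(5)/2 - 1/2) + 5*(1)*conj(0) + 5*(3)*conj(0)]
      = (1/20)[(18) + (6) + (2 - 2*sqrt(5)) + (-4 + 4*sqrt(5)) + (2 + 2*sqrt(5)) + (-4*sqrt(5) - 4) + (0) + (0)] = 20/20 = 1
Dimension check: dim(rho) = sum (mult * dim) = 3*1 + 1*1 + 0*1 + 1*1 + 0*2 + 0*2 + 1*2 + 1*2 = 9 = chi_rho(e) = 9.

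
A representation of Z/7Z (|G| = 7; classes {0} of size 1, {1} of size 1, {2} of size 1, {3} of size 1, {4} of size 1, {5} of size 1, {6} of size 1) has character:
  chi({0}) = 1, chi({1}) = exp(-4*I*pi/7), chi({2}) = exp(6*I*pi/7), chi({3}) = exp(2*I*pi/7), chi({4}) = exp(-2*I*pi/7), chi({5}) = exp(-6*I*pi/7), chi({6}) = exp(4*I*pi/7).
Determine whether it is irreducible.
Irreducible: <chi, chi> = 1.

Derivation: <chi, chi> = (1/|G|) sum_C |C| * |chi(C)|^2 = (1/7)[1*|1|^2 + 1*|exp(-4*I*pi/7)|^2 + 1*|exp(6*I*pi/7)|^2 + 1*|exp(2*I*pi/7)|^2 + 1*|exp(-2*I*pi/7)|^2 + 1*|exp(-6*I*pi/7)|^2 + 1*|exp(4*I*pi/7)|^2]
  = (1/7)[(1) + (1) + (1) + (1) + (1) + (1) + (1)] = 7/7 = 1.
(Exp terms are combined using exp(i*s)*conj(exp(i*t)) = exp(i*(s-t)), and sums of them are collapsed using the identity that for every m > 1 the m distinct m-th roots of unity sum to 0, e.g. 1 + exp(2*I*pi/3) + exp(-2*I*pi/3) = 0.)
A character is irreducible iff <chi, chi> = 1, so this representation is irreducible.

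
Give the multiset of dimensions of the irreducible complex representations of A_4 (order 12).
Dimensions: 1, 1, 1, 3

There are 4 irreducibles (= number of conjugacy classes). Their dimensions d_i satisfy sum d_i^2 = |G| = 12: 1 + 1 + 1 + 9 = 12.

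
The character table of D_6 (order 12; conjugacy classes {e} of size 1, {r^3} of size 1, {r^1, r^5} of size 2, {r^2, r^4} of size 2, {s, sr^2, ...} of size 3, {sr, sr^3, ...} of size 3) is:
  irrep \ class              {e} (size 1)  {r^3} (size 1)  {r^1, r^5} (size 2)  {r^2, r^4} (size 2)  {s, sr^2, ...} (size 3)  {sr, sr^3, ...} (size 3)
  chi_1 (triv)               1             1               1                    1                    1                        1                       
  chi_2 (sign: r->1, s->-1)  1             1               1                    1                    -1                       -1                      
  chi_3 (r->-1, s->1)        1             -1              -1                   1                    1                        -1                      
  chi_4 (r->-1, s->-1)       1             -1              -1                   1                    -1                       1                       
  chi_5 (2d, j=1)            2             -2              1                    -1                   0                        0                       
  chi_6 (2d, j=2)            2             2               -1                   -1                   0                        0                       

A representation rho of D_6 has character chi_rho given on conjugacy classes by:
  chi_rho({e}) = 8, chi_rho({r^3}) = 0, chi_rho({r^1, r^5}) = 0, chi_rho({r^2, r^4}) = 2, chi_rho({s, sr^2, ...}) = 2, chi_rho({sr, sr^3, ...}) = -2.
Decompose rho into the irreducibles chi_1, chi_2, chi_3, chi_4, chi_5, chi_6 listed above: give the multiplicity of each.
Multiplicities: chi_1: 1, chi_2: 1, chi_3: 2, chi_4: 0, chi_5: 1, chi_6: 1.

Why: Use <chi_rho, chi> = (1/|G|) sum_C |C| * chi_rho(C) * conj(chi(C)) with |G| = 12 for each irreducible chi in the table:
  <chi_rho, chi_1> = (1/12)[1*(8)*conj(1) + 1*(0)*conj(1) + 2*(0)*conj(1) + 2*(2)*conj(1) + 3*(2)*conj(1) + 3*(-2)*conj(1)]
      = (1/12)[(8) + (0) + (0) + (4) + (6) + (-6)] = 12/12 = 1
  <chi_rho, chi_2> = (1/12)[1*(8)*conj(1) + 1*(0)*conj(1) + 2*(0)*conj(1) + 2*(2)*conj(1) + 3*(2)*conj(-1) + 3*(-2)*conj(-1)]
      = (1/12)[(8) + (0) + (0) + (4) + (-6) + (6)] = 12/12 = 1
  <chi_rho, chi_3> = (1/12)[1*(8)*conj(1) + 1*(0)*conj(-1) + 2*(0)*conj(-1) + 2*(2)*conj(1) + 3*(2)*conj(1) + 3*(-2)*conj(-1)]
      = (1/12)[(8) + (0) + (0) + (4) + (6) + (6)] = 24/12 = 2
  <chi_rho, chi_4> = (1/12)[1*(8)*conj(1) + 1*(0)*conj(-1) + 2*(0)*conj(-1) + 2*(2)*conj(1) + 3*(2)*conj(-1) + 3*(-2)*conj(1)]
      = (1/12)[(8) + (0) + (0) + (4) + (-6) + (-6)] = 0/12 = 0
  <chi_rho, chi_5> = (1/12)[1*(8)*conj(2) + 1*(0)*conj(-2) + 2*(0)*conj(1) + 2*(2)*conj(-1) + 3*(2)*conj(0) + 3*(-2)*conj(0)]
      = (1/12)[(16) + (0) + (0) + (-4) + (0) + (0)] = 12/12 = 1
  <chi_rho, chi_6> = (1/12)[1*(8)*conj(2) + 1*(0)*conj(2) + 2*(0)*conj(-1) + 2*(2)*conj(-1) + 3*(2)*conj(0) + 3*(-2)*conj(0)]
      = (1/12)[(16) + (0) + (0) + (-4) + (0) + (0)] = 12/12 = 1
Dimension check: dim(rho) = sum (mult * dim) = 1*1 + 1*1 + 2*1 + 0*1 + 1*2 + 1*2 = 8 = chi_rho(e) = 8.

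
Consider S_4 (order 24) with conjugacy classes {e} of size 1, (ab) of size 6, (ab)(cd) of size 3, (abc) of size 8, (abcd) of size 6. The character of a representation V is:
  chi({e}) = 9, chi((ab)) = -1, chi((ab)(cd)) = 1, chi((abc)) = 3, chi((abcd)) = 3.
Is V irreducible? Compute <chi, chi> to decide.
Not irreducible (reducible): <chi, chi> = 9 > 1.

Explanation: <chi, chi> = (1/|G|) sum_C |C| * |chi(C)|^2 = (1/24)[1*|9|^2 + 6*|-1|^2 + 3*|1|^2 + 8*|3|^2 + 6*|3|^2]
  = (1/24)[(81) + (6) + (3) + (72) + (54)] = 216/24 = 9.
A character is irreducible iff <chi, chi> = 1, so this representation is reducible.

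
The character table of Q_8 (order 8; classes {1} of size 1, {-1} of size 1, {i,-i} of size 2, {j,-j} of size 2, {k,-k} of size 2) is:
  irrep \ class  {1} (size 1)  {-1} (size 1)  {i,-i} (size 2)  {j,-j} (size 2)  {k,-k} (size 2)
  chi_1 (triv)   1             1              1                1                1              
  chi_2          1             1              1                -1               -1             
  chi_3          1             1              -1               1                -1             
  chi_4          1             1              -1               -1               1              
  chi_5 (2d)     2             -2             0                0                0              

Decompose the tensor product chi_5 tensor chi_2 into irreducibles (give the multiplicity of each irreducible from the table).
chi_5 tensor chi_2 = chi_5 (all other irreducibles have multiplicity 0).

Details: The character of a tensor product is the pointwise product (chi_5 * chi_2)(C) = chi_5(C) * chi_2(C):
  {1}: (2)*(1), {-1}: (-2)*(1), {i,-i}: (0)*(1), {j,-j}: (0)*(-1), {k,-k}: (0)*(-1)
so (chi_5 * chi_2) takes values
  {1} -> 2, {-1} -> -2, {i,-i} -> 0, {j,-j} -> 0, {k,-k} -> 0.
Now take the inner product of this character with each irreducible chi from the table, <chi_5*chi_2, chi> = (1/8) sum_C |C| (chi_5*chi_2)(C) conj(chi(C)):
  <chi_5*chi_2, chi_1> = (1/8)[1*(2)*conj(1) + 1*(-2)*conj(1) + 2*(0)*conj(1) + 2*(0)*conj(1) + 2*(0)*conj(1)]
      = (1/8)[(2) + (-2) + (0) + (0) + (0)] = 0/8 = 0
  <chi_5*chi_2, chi_2> = (1/8)[1*(2)*conj(1) + 1*(-2)*conj(1) + 2*(0)*conj(1) + 2*(0)*conj(-1) + 2*(0)*conj(-1)]
      = (1/8)[(2) + (-2) + (0) + (0) + (0)] = 0/8 = 0
  <chi_5*chi_2, chi_3> = (1/8)[1*(2)*conj(1) + 1*(-2)*conj(1) + 2*(0)*conj(-1) + 2*(0)*conj(1) + 2*(0)*conj(-1)]
      = (1/8)[(2) + (-2) + (0) + (0) + (0)] = 0/8 = 0
  <chi_5*chi_2, chi_4> = (1/8)[1*(2)*conj(1) + 1*(-2)*conj(1) + 2*(0)*conj(-1) + 2*(0)*conj(-1) + 2*(0)*conj(1)]
      = (1/8)[(2) + (-2) + (0) + (0) + (0)] = 0/8 = 0
  <chi_5*chi_2, chi_5> = (1/8)[1*(2)*conj(2) + 1*(-2)*conj(-2) + 2*(0)*conj(0) + 2*(0)*conj(0) + 2*(0)*conj(0)]
      = (1/8)[(4) + (4) + (0) + (0) + (0)] = 8/8 = 1
Hence the multiplicities are chi_5: 1. Dimension check: dim(chi_5)*dim(chi_2) = 2*1 = 2 and sum (mult * dim) = 1*2 = 2.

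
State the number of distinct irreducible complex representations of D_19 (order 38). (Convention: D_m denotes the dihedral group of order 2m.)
11

Proof sketch: The number of irreducible complex representations of a finite group equals its number of conjugacy classes. D_19 has 11 conjugacy classes ((n+3)/2 for n odd), so D_19 (order 38) has exactly 11 irreducible complex representations.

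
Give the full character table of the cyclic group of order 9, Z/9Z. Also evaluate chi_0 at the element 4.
Character table of Z/9Z (irreps indexed chi_0,...,chi_8 with chi_k(m) = zeta_9^(k*m), zeta_9 = exp(2*pi*i/9)):
  irrep \ class  {0} (size 1)  {1} (size 1)    {2} (size 1)    {3} (size 1)    {4} (size 1)    {5} (size 1)    {6} (size 1)    {7} (size 1)    {8} (size 1)  
  chi_0          1             1               1               1               1               1               1               1               1             
  chi_1          1             exp(2*I*pi/9)   exp(4*I*pi/9)   exp(2*I*pi/3)   exp(8*I*pi/9)   exp(-8*I*pi/9)  exp(-2*I*pi/3)  exp(-4*I*pi/9)  exp(-2*I*pi/9)
  chi_2          1             exp(4*I*pi/9)   exp(8*I*pi/9)   exp(-2*I*pi/3)  exp(-2*I*pi/9)  exp(2*I*pi/9)   exp(2*I*pi/3)   exp(-8*I*pi/9)  exp(-4*I*pi/9)
  chi_3          1             exp(2*I*pi/3)   exp(-2*I*pi/3)  1               exp(2*I*pi/3)   exp(-2*I*pi/3)  1               exp(2*I*pi/3)   exp(-2*I*pi/3)
  chi_4          1             exp(8*I*pi/9)   exp(-2*I*pi/9)  exp(2*I*pi/3)   exp(-4*I*pi/9)  exp(4*I*pi/9)   exp(-2*I*pi/3)  exp(2*I*pi/9)   exp(-8*I*pi/9)
  chi_5          1             exp(-8*I*pi/9)  exp(2*I*pi/9)   exp(-2*I*pi/3)  exp(4*I*pi/9)   exp(-4*I*pi/9)  exp(2*I*pi/3)   exp(-2*I*pi/9)  exp(8*I*pi/9) 
  chi_6          1             exp(-2*I*pi/3)  exp(2*I*pi/3)   1               exp(-2*I*pi/3)  exp(2*I*pi/3)   1               exp(-2*I*pi/3)  exp(2*I*pi/3) 
  chi_7          1             exp(-4*I*pi/9)  exp(-8*I*pi/9)  exp(2*I*pi/3)   exp(2*I*pi/9)   exp(-2*I*pi/9)  exp(-2*I*pi/3)  exp(8*I*pi/9)   exp(4*I*pi/9) 
  chi_8          1             exp(-2*I*pi/9)  exp(-4*I*pi/9)  exp(-2*I*pi/3)  exp(-8*I*pi/9)  exp(8*I*pi/9)   exp(2*I*pi/3)   exp(4*I*pi/9)   exp(2*I*pi/9) 

Spot check: chi_0(4) = zeta_9^(0*4) = zeta_9^0 = 1.

Details: Z/9Z is abelian, so all 9 irreducible complex representations are 1-dimensional. They are given by chi_k(m) = zeta_9^(k*m) for k = 0,...,8. Row orthogonality: sum_m chi_k(m) conj(chi_l(m)) = 9 * [k = l].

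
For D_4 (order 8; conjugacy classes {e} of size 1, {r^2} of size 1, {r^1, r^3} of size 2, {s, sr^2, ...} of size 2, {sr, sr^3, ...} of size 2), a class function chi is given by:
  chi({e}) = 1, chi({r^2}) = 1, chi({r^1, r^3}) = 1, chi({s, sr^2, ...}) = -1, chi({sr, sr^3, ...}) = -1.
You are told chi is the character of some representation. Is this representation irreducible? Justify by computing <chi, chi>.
Irreducible: <chi, chi> = 1.

Why: <chi, chi> = (1/|G|) sum_C |C| * |chi(C)|^2 = (1/8)[1*|1|^2 + 1*|1|^2 + 2*|1|^2 + 2*|-1|^2 + 2*|-1|^2]
  = (1/8)[(1) + (1) + (2) + (2) + (2)] = 8/8 = 1.
A character is irreducible iff <chi, chi> = 1, so this representation is irreducible.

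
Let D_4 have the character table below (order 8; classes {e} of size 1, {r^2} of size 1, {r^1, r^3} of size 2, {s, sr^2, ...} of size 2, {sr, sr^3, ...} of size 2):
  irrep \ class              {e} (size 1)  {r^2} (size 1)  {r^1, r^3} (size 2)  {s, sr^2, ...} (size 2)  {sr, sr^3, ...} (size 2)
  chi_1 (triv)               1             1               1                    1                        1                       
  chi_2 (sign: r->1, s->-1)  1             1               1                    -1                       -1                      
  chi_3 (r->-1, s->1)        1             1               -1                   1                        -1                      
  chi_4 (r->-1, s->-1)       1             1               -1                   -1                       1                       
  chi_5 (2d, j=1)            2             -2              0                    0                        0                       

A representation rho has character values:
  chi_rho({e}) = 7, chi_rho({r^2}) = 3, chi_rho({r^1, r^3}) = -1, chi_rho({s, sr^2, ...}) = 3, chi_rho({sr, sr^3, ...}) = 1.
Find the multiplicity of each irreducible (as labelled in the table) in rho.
Multiplicities: chi_1: 2, chi_2: 0, chi_3: 2, chi_4: 1, chi_5: 1.

Proof sketch: Use <chi_rho, chi> = (1/|G|) sum_C |C| * chi_rho(C) * conj(chi(C)) with |G| = 8 for each irreducible chi in the table:
  <chi_rho, chi_1> = (1/8)[1*(7)*conj(1) + 1*(3)*conj(1) + 2*(-1)*conj(1) + 2*(3)*conj(1) + 2*(1)*conj(1)]
      = (1/8)[(7) + (3) + (-2) + (6) + (2)] = 16/8 = 2
  <chi_rho, chi_2> = (1/8)[1*(7)*conj(1) + 1*(3)*conj(1) + 2*(-1)*conj(1) + 2*(3)*conj(-1) + 2*(1)*conj(-1)]
      = (1/8)[(7) + (3) + (-2) + (-6) + (-2)] = 0/8 = 0
  <chi_rho, chi_3> = (1/8)[1*(7)*conj(1) + 1*(3)*conj(1) + 2*(-1)*conj(-1) + 2*(3)*conj(1) + 2*(1)*conj(-1)]
      = (1/8)[(7) + (3) + (2) + (6) + (-2)] = 16/8 = 2
  <chi_rho, chi_4> = (1/8)[1*(7)*conj(1) + 1*(3)*conj(1) + 2*(-1)*conj(-1) + 2*(3)*conj(-1) + 2*(1)*conj(1)]
      = (1/8)[(7) + (3) + (2) + (-6) + (2)] = 8/8 = 1
  <chi_rho, chi_5> = (1/8)[1*(7)*conj(2) + 1*(3)*conj(-2) + 2*(-1)*conj(0) + 2*(3)*conj(0) + 2*(1)*conj(0)]
      = (1/8)[(14) + (-6) + (0) + (0) + (0)] = 8/8 = 1
Dimension check: dim(rho) = sum (mult * dim) = 2*1 + 0*1 + 2*1 + 1*1 + 1*2 = 7 = chi_rho(e) = 7.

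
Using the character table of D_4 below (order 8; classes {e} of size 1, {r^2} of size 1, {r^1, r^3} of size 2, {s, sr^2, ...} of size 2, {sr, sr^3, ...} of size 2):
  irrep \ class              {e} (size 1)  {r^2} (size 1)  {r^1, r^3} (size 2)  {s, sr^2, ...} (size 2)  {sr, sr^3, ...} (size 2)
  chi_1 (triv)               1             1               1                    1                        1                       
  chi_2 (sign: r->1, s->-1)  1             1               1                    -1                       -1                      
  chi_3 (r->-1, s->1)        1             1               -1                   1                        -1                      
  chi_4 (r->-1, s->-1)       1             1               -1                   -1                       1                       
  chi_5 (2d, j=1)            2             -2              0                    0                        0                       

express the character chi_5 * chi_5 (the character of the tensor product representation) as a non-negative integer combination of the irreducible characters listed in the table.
chi_5 tensor chi_5 = chi_1 + chi_2 + chi_3 + chi_4 (all other irreducibles have multiplicity 0).

Details: The character of a tensor product is the pointwise product (chi_5 * chi_5)(C) = chi_5(C) * chi_5(C):
  {e}: (2)*(2), {r^2}: (-2)*(-2), {r^1, r^3}: (0)*(0), {s, sr^2, ...}: (0)*(0), {sr, sr^3, ...}: (0)*(0)
so (chi_5 * chi_5) takes values
  {e} -> 4, {r^2} -> 4, {r^1, r^3} -> 0, {s, sr^2, ...} -> 0, {sr, sr^3, ...} -> 0.
Now take the inner product of this character with each irreducible chi from the table, <chi_5*chi_5, chi> = (1/8) sum_C |C| (chi_5*chi_5)(C) conj(chi(C)):
  <chi_5*chi_5, chi_1> = (1/8)[1*(4)*conj(1) + 1*(4)*conj(1) + 2*(0)*conj(1) + 2*(0)*conj(1) + 2*(0)*conj(1)]
      = (1/8)[(4) + (4) + (0) + (0) + (0)] = 8/8 = 1
  <chi_5*chi_5, chi_2> = (1/8)[1*(4)*conj(1) + 1*(4)*conj(1) + 2*(0)*conj(1) + 2*(0)*conj(-1) + 2*(0)*conj(-1)]
      = (1/8)[(4) + (4) + (0) + (0) + (0)] = 8/8 = 1
  <chi_5*chi_5, chi_3> = (1/8)[1*(4)*conj(1) + 1*(4)*conj(1) + 2*(0)*conj(-1) + 2*(0)*conj(1) + 2*(0)*conj(-1)]
      = (1/8)[(4) + (4) + (0) + (0) + (0)] = 8/8 = 1
  <chi_5*chi_5, chi_4> = (1/8)[1*(4)*conj(1) + 1*(4)*conj(1) + 2*(0)*conj(-1) + 2*(0)*conj(-1) + 2*(0)*conj(1)]
      = (1/8)[(4) + (4) + (0) + (0) + (0)] = 8/8 = 1
  <chi_5*chi_5, chi_5> = (1/8)[1*(4)*conj(2) + 1*(4)*conj(-2) + 2*(0)*conj(0) + 2*(0)*conj(0) + 2*(0)*conj(0)]
      = (1/8)[(8) + (-8) + (0) + (0) + (0)] = 0/8 = 0
Hence the multiplicities are chi_1: 1, chi_2: 1, chi_3: 1, chi_4: 1. Dimension check: dim(chi_5)*dim(chi_5) = 2*2 = 4 and sum (mult * dim) = 1*1 + 1*1 + 1*1 + 1*1 = 4.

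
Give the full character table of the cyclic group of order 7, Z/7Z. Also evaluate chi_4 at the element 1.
Character table of Z/7Z (irreps indexed chi_0,...,chi_6 with chi_k(m) = zeta_7^(k*m), zeta_7 = exp(2*pi*i/7)):
  irrep \ class  {0} (size 1)  {1} (size 1)    {2} (size 1)    {3} (size 1)    {4} (size 1)    {5} (size 1)    {6} (size 1)  
  chi_0          1             1               1               1               1               1               1             
  chi_1          1             exp(2*I*pi/7)   exp(4*I*pi/7)   exp(6*I*pi/7)   exp(-6*I*pi/7)  exp(-4*I*pi/7)  exp(-2*I*pi/7)
  chi_2          1             exp(4*I*pi/7)   exp(-6*I*pi/7)  exp(-2*I*pi/7)  exp(2*I*pi/7)   exp(6*I*pi/7)   exp(-4*I*pi/7)
  chi_3          1             exp(6*I*pi/7)   exp(-2*I*pi/7)  exp(4*I*pi/7)   exp(-4*I*pi/7)  exp(2*I*pi/7)   exp(-6*I*pi/7)
  chi_4          1             exp(-6*I*pi/7)  exp(2*I*pi/7)   exp(-4*I*pi/7)  exp(4*I*pi/7)   exp(-2*I*pi/7)  exp(6*I*pi/7) 
  chi_5          1             exp(-4*I*pi/7)  exp(6*I*pi/7)   exp(2*I*pi/7)   exp(-2*I*pi/7)  exp(-6*I*pi/7)  exp(4*I*pi/7) 
  chi_6          1             exp(-2*I*pi/7)  exp(-4*I*pi/7)  exp(-6*I*pi/7)  exp(6*I*pi/7)   exp(4*I*pi/7)   exp(2*I*pi/7) 

Spot check: chi_4(1) = zeta_7^(4*1) = zeta_7^4 = exp(-6*I*pi/7).

Reasoning: Z/7Z is abelian, so all 7 irreducible complex representations are 1-dimensional. They are given by chi_k(m) = zeta_7^(k*m) for k = 0,...,6. Row orthogonality: sum_m chi_k(m) conj(chi_l(m)) = 7 * [k = l].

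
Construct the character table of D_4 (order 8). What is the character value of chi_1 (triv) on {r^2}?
Conjugacy classes: {e} of size 1, {r^2} of size 1, {r^1, r^3} of size 2, {s, sr^2, ...} of size 2, {sr, sr^3, ...} of size 2.
Character table:
  irrep \ class              {e} (size 1)  {r^2} (size 1)  {r^1, r^3} (size 2)  {s, sr^2, ...} (size 2)  {sr, sr^3, ...} (size 2)
  chi_1 (triv)               1             1               1                    1                        1                       
  chi_2 (sign: r->1, s->-1)  1             1               1                    -1                       -1                      
  chi_3 (r->-1, s->1)        1             1               -1                   1                        -1                      
  chi_4 (r->-1, s->-1)       1             1               -1                   -1                       1                       
  chi_5 (2d, j=1)            2             -2              0                    0                        0                       

Spot check: chi_1 (triv) on {r^2} = 1.

Justification: D_4 has order 2*4 = 8 with 5 conjugacy classes, hence 5 irreducibles. Sum of squared dims 1 + 1 + 1 + 1 + 4 = 8 = |G|. Linear characters come from the abelianisation; the 2-dimensional irreps have character r^k -> 2*cos(2*pi*j*k/4), reflections -> 0.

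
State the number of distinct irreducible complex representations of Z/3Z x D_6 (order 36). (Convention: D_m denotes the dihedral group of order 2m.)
18

Reasoning: The number of irreducible complex representations of a finite group equals its number of conjugacy classes. For a direct product, #classes(G x H) = #classes(G) * #classes(H). Z/3Z has 3 classes (abelian), D_6 has 6 classes, so 3 * 6 = 18, so Z/3Z x D_6 (order 36) has exactly 18 irreducible complex representations.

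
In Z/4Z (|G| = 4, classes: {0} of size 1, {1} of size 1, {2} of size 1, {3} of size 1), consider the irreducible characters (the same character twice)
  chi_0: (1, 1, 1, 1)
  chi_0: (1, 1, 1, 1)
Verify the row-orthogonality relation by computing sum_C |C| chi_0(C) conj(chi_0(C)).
Sum = 4 = |G| = 4; so <chi_0, chi_0> = 1 (norm-1 confirms irreducibility).

Why: Compute term by term over conjugacy classes (|C| * chi_0(C) * conj(chi_0(C))):
  1*(1)*conj(1) + 1*(1)*conj(1) + 1*(1)*conj(1) + 1*(1)*conj(1)
  = (1) + (1) + (1) + (1)
  = 4.
(Exp terms are combined using exp(i*s)*conj(exp(i*t)) = exp(i*(s-t)), and sums of them are collapsed using the identity that for every m > 1 the m distinct m-th roots of unity sum to 0, e.g. 1 + exp(2*I*pi/3) + exp(-2*I*pi/3) = 0.)
Dividing by |G| = 4 gives 4/4 = 1, matching the row-orthogonality relation <chi_0, chi_0> = [chi_0 = chi_0].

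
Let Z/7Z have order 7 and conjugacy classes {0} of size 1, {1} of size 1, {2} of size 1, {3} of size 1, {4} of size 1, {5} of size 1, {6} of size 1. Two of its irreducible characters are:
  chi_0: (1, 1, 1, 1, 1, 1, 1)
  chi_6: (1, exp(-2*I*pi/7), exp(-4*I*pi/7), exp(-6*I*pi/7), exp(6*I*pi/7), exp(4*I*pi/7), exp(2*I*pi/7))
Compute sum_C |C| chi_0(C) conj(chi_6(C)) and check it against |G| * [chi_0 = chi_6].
Sum = 0; so <chi_0, chi_6> = 0 (distinct irreducibles are orthogonal).

Explanation: Compute term by term over conjugacy classes (|C| * chi_0(C) * conj(chi_6(C))):
  1*(1)*conj(1) + 1*(1)*conj(exp(-2*I*pi/7)) + 1*(1)*conj(exp(-4*I*pi/7)) + 1*(1)*conj(exp(-6*I*pi/7)) + 1*(1)*conj(exp(6*I*pi/7)) + 1*(1)*conj(exp(4*I*pi/7)) + 1*(1)*conj(exp(2*I*pi/7))
  = (1) + (exp(2*I*pi/7)) + (exp(4*I*pi/7)) + (exp(6*I*pi/7)) + (exp(-6*I*pi/7)) + (exp(-4*I*pi/7)) + (exp(-2*I*pi/7))
  = 0.
(Exp terms are combined using exp(i*s)*conj(exp(i*t)) = exp(i*(s-t)), and sums of them are collapsed using the identity that for every m > 1 the m distinct m-th roots of unity sum to 0, e.g. 1 + exp(2*I*pi/3) + exp(-2*I*pi/3) = 0.)
Dividing by |G| = 7 gives 0/7 = 0, matching the row-orthogonality relation <chi_0, chi_6> = [chi_0 = chi_6].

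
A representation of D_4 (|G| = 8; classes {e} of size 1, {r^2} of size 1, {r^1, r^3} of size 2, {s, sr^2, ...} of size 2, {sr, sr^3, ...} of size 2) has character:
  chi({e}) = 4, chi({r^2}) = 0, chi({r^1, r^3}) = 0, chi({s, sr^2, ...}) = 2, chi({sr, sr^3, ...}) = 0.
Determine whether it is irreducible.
Not irreducible (reducible): <chi, chi> = 3 > 1.

Why: <chi, chi> = (1/|G|) sum_C |C| * |chi(C)|^2 = (1/8)[1*|4|^2 + 1*|0|^2 + 2*|0|^2 + 2*|2|^2 + 2*|0|^2]
  = (1/8)[(16) + (0) + (0) + (8) + (0)] = 24/8 = 3.
A character is irreducible iff <chi, chi> = 1, so this representation is reducible.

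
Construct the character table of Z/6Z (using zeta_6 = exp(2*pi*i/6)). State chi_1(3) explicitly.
Character table of Z/6Z (irreps indexed chi_0,...,chi_5 with chi_k(m) = zeta_6^(k*m), zeta_6 = exp(2*pi*i/6)):
  irrep \ class  {0} (size 1)  {1} (size 1)    {2} (size 1)    {3} (size 1)  {4} (size 1)    {5} (size 1)  
  chi_0          1             1               1               1             1               1             
  chi_1          1             exp(I*pi/3)     exp(2*I*pi/3)   -1            exp(-2*I*pi/3)  exp(-I*pi/3)  
  chi_2          1             exp(2*I*pi/3)   exp(-2*I*pi/3)  1             exp(2*I*pi/3)   exp(-2*I*pi/3)
  chi_3          1             -1              1               -1            1               -1            
  chi_4          1             exp(-2*I*pi/3)  exp(2*I*pi/3)   1             exp(-2*I*pi/3)  exp(2*I*pi/3) 
  chi_5          1             exp(-I*pi/3)    exp(-2*I*pi/3)  -1            exp(2*I*pi/3)   exp(I*pi/3)   

Spot check: chi_1(3) = zeta_6^(1*3) = zeta_6^3 = -1.

Justification: Z/6Z is abelian, so all 6 irreducible complex representations are 1-dimensional. They are given by chi_k(m) = zeta_6^(k*m) for k = 0,...,5. Row orthogonality: sum_m chi_k(m) conj(chi_l(m)) = 6 * [k = l].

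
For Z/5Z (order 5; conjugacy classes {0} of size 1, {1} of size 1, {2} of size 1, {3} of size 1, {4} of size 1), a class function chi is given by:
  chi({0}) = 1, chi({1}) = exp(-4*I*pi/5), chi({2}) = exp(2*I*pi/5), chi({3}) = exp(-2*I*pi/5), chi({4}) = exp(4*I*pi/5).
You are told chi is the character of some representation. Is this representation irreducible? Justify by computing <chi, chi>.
Irreducible: <chi, chi> = 1.

Why: <chi, chi> = (1/|G|) sum_C |C| * |chi(C)|^2 = (1/5)[1*|1|^2 + 1*|exp(-4*I*pi/5)|^2 + 1*|exp(2*I*pi/5)|^2 + 1*|exp(-2*I*pi/5)|^2 + 1*|exp(4*I*pi/5)|^2]
  = (1/5)[(1) + (1) + (1) + (1) + (1)] = 5/5 = 1.
(Exp terms are combined using exp(i*s)*conj(exp(i*t)) = exp(i*(s-t)), and sums of them are collapsed using the identity that for every m > 1 the m distinct m-th roots of unity sum to 0, e.g. 1 + exp(2*I*pi/3) + exp(-2*I*pi/3) = 0.)
A character is irreducible iff <chi, chi> = 1, so this representation is irreducible.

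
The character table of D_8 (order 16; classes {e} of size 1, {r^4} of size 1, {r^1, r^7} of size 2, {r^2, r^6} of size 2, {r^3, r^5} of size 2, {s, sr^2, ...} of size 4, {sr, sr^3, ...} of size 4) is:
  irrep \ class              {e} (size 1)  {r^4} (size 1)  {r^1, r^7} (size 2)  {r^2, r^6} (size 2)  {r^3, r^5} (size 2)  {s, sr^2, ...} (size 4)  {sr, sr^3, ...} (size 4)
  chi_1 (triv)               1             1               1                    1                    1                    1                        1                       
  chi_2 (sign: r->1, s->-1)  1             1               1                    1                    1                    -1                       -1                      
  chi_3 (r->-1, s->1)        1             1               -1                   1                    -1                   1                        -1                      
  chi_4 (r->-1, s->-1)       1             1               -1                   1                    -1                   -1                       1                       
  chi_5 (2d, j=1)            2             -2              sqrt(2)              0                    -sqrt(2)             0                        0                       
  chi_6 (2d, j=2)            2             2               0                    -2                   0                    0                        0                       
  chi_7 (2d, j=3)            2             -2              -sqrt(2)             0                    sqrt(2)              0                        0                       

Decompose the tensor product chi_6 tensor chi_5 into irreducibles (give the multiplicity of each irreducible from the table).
chi_6 tensor chi_5 = chi_5 + chi_7 (all other irreducibles have multiplicity 0).

Solution. The character of a tensor product is the pointwise product (chi_6 * chi_5)(C) = chi_6(C) * chi_5(C):
  {e}: (2)*(2), {r^4}: (2)*(-2), {r^1, r^7}: (0)*(sqrt(2)), {r^2, r^6}: (-2)*(0), {r^3, r^5}: (0)*(-sqrt(2)), {s, sr^2, ...}: (0)*(0), {sr, sr^3, ...}: (0)*(0)
so (chi_6 * chi_5) takes values
  {e} -> 4, {r^4} -> -4, {r^1, r^7} -> 0, {r^2, r^6} -> 0, {r^3, r^5} -> 0, {s, sr^2, ...} -> 0, {sr, sr^3, ...} -> 0.
Now take the inner product of this character with each irreducible chi from the table, <chi_6*chi_5, chi> = (1/16) sum_C |C| (chi_6*chi_5)(C) conj(chi(C)):
  <chi_6*chi_5, chi_1> = (1/16)[1*(4)*conj(1) + 1*(-4)*conj(1) + 2*(0)*conj(1) + 2*(0)*conj(1) + 2*(0)*conj(1) + 4*(0)*conj(1) + 4*(0)*conj(1)]
      = (1/16)[(4) + (-4) + (0) + (0) + (0) + (0) + (0)] = 0/16 = 0
  <chi_6*chi_5, chi_2> = (1/16)[1*(4)*conj(1) + 1*(-4)*conj(1) + 2*(0)*conj(1) + 2*(0)*conj(1) + 2*(0)*conj(1) + 4*(0)*conj(-1) + 4*(0)*conj(-1)]
      = (1/16)[(4) + (-4) + (0) + (0) + (0) + (0) + (0)] = 0/16 = 0
  <chi_6*chi_5, chi_3> = (1/16)[1*(4)*conj(1) + 1*(-4)*conj(1) + 2*(0)*conj(-1) + 2*(0)*conj(1) + 2*(0)*conj(-1) + 4*(0)*conj(1) + 4*(0)*conj(-1)]
      = (1/16)[(4) + (-4) + (0) + (0) + (0) + (0) + (0)] = 0/16 = 0
  <chi_6*chi_5, chi_4> = (1/16)[1*(4)*conj(1) + 1*(-4)*conj(1) + 2*(0)*conj(-1) + 2*(0)*conj(1) + 2*(0)*conj(-1) + 4*(0)*conj(-1) + 4*(0)*conj(1)]
      = (1/16)[(4) + (-4) + (0) + (0) + (0) + (0) + (0)] = 0/16 = 0
  <chi_6*chi_5, chi_5> = (1/16)[1*(4)*conj(2) + 1*(-4)*conj(-2) + 2*(0)*conj(sqrt(2)) + 2*(0)*conj(0) + 2*(0)*conj(-sqrt(2)) + 4*(0)*conj(0) + 4*(0)*conj(0)]
      = (1/16)[(8) + (8) + (0) + (0) + (0) + (0) + (0)] = 16/16 = 1
  <chi_6*chi_5, chi_6> = (1/16)[1*(4)*conj(2) + 1*(-4)*conj(2) + 2*(0)*conj(0) + 2*(0)*conj(-2) + 2*(0)*conj(0) + 4*(0)*conj(0) + 4*(0)*conj(0)]
      = (1/16)[(8) + (-8) + (0) + (0) + (0) + (0) + (0)] = 0/16 = 0
  <chi_6*chi_5, chi_7> = (1/16)[1*(4)*conj(2) + 1*(-4)*conj(-2) + 2*(0)*conj(-sqrt(2)) + 2*(0)*conj(0) + 2*(0)*conj(sqrt(2)) + 4*(0)*conj(0) + 4*(0)*conj(0)]
      = (1/16)[(8) + (8) + (0) + (0) + (0) + (0) + (0)] = 16/16 = 1
Hence the multiplicities are chi_5: 1, chi_7: 1. Dimension check: dim(chi_6)*dim(chi_5) = 2*2 = 4 and sum (mult * dim) = 1*2 + 1*2 = 4.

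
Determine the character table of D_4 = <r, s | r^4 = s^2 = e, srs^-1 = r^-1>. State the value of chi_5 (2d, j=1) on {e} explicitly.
Conjugacy classes: {e} of size 1, {r^2} of size 1, {r^1, r^3} of size 2, {s, sr^2, ...} of size 2, {sr, sr^3, ...} of size 2.
Character table:
  irrep \ class              {e} (size 1)  {r^2} (size 1)  {r^1, r^3} (size 2)  {s, sr^2, ...} (size 2)  {sr, sr^3, ...} (size 2)
  chi_1 (triv)               1             1               1                    1                        1                       
  chi_2 (sign: r->1, s->-1)  1             1               1                    -1                       -1                      
  chi_3 (r->-1, s->1)        1             1               -1                   1                        -1                      
  chi_4 (r->-1, s->-1)       1             1               -1                   -1                       1                       
  chi_5 (2d, j=1)            2             -2              0                    0                        0                       

Spot check: chi_5 (2d, j=1) on {e} = 2.

Proof sketch: D_4 has order 2*4 = 8 with 5 conjugacy classes, hence 5 irreducibles. Sum of squared dims 1 + 1 + 1 + 1 + 4 = 8 = |G|. Linear characters come from the abelianisation; the 2-dimensional irreps have character r^k -> 2*cos(2*pi*j*k/4), reflections -> 0.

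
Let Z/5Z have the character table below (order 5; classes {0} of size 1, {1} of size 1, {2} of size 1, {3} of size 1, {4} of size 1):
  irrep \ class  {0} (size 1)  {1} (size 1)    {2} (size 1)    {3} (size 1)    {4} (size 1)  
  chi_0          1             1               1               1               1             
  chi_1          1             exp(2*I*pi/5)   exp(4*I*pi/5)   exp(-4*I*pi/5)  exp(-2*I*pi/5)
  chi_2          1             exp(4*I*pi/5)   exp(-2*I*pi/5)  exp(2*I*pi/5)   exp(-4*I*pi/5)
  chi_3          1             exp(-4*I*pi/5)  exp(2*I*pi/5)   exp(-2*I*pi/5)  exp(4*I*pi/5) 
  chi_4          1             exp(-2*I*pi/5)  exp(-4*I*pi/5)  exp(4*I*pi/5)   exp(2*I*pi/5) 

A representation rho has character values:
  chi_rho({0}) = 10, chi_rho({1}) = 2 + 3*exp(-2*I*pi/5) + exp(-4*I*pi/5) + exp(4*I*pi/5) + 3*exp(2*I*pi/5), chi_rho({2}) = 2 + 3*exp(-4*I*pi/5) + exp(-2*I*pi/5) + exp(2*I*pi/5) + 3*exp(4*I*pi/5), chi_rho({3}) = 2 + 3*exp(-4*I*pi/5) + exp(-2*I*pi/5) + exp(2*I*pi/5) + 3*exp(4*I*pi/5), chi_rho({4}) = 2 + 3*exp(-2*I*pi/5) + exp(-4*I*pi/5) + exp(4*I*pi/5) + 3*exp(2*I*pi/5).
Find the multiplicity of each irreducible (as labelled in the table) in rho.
Multiplicities: chi_0: 2, chi_1: 3, chi_2: 1, chi_3: 1, chi_4: 3.

Working: Use <chi_rho, chi> = (1/|G|) sum_C |C| * chi_rho(C) * conj(chi(C)) with |G| = 5 for each irreducible chi in the table:
  <chi_rho, chi_0> = (1/5)[1*(10)*conj(1) + 1*(2 + 3*exp(-2*I*pi/5) + exp(-4*I*pi/5) + exp(4*I*pi/5) + 3*exp(2*I*pi/5))*conj(1) + 1*(2 + 3*exp(-4*I*pi/5) + exp(-2*I*pi/5) + exp(2*I*pi/5) + 3*exp(4*I*pi/5))*conj(1) + 1*(2 + 3*exp(-4*I*pi/5) + exp(-2*I*pi/5) + exp(2*I*pi/5) + 3*exp(4*I*pi/5))*conj(1) + 1*(2 + 3*exp(-2*I*pi/5) + exp(-4*I*pi/5) + exp(4*I*pi/5) + 3*exp(2*I*pi/5))*conj(1)]
      = (1/5)[(10) + (2 + 3*exp(-2*I*pi/5) + exp(-4*I*pi/5) + exp(4*I*pi/5) + 3*exp(2*I*pi/5)) + (2 + 3*exp(-4*I*pi/5) + exp(-2*I*pi/5) + exp(2*I*pi/5) + 3*exp(4*I*pi/5)) + (2 + 3*exp(-4*I*pi/5) + exp(-2*I*pi/5) + exp(2*I*pi/5) + 3*exp(4*I*pi/5)) + (2 + 3*exp(-2*I*pi/5) + exp(-4*I*pi/5) + exp(4*I*pi/5) + 3*exp(2*I*pi/5))] = 10/5 = 2
  <chi_rho, chi_1> = (1/5)[1*(10)*conj(1) + 1*(2 + 3*exp(-2*I*pi/5) + exp(-4*I*pi/5) + exp(4*I*pi/5) + 3*exp(2*I*pi/5))*conj(exp(2*I*pi/5)) + 1*(2 + 3*exp(-4*I*pi/5) + exp(-2*I*pi/5) + exp(2*I*pi/5) + 3*exp(4*I*pi/5))*conj(exp(4*I*pi/5)) + 1*(2 + 3*exp(-4*I*pi/5) + exp(-2*I*pi/5) + exp(2*I*pi/5) + 3*exp(4*I*pi/5))*conj(exp(-4*I*pi/5)) + 1*(2 + 3*exp(-2*I*pi/5) + exp(-4*I*pi/5) + exp(4*I*pi/5) + 3*exp(2*I*pi/5))*conj(exp(-2*I*pi/5))]
      = (1/5)[(10) + (3 + 2*exp(-2*I*pi/5) + 3*exp(-4*I*pi/5) + exp(4*I*pi/5) + exp(2*I*pi/5)) + (3 + 2*exp(-4*I*pi/5) + exp(-2*I*pi/5) + exp(4*I*pi/5) + 3*exp(2*I*pi/5)) + (3 + 3*exp(-2*I*pi/5) + exp(-4*I*pi/5) + exp(2*I*pi/5) + 2*exp(4*I*pi/5)) + (3 + exp(-2*I*pi/5) + exp(-4*I*pi/5) + 3*exp(4*I*pi/5) + 2*exp(2*I*pi/5))] = 15/5 = 3
  <chi_rho, chi_2> = (1/5)[1*(10)*conj(1) + 1*(2 + 3*exp(-2*I*pi/5) + exp(-4*I*pi/5) + exp(4*I*pi/5) + 3*exp(2*I*pi/5))*conj(exp(4*I*pi/5)) + 1*(2 + 3*exp(-4*I*pi/5) + exp(-2*I*pi/5) + exp(2*I*pi/5) + 3*exp(4*I*pi/5))*conj(exp(-2*I*pi/5)) + 1*(2 + 3*exp(-4*I*pi/5) + exp(-2*I*pi/5) + exp(2*I*pi/5) + 3*exp(4*I*pi/5))*conj(exp(2*I*pi/5)) + 1*(2 + 3*exp(-2*I*pi/5) + exp(-4*I*pi/5) + exp(4*I*pi/5) + 3*exp(2*I*pi/5))*conj(exp(-4*I*pi/5))]
      = (1/5)[(10) + (1 + 3*exp(-2*I*pi/5) + 2*exp(-4*I*pi/5) + exp(2*I*pi/5) + 3*exp(4*I*pi/5)) + (1 + 3*exp(-2*I*pi/5) + 3*exp(-4*I*pi/5) + exp(4*I*pi/5) + 2*exp(2*I*pi/5)) + (1 + 2*exp(-2*I*pi/5) + exp(-4*I*pi/5) + 3*exp(4*I*pi/5) + 3*exp(2*I*pi/5)) + (1 + 3*exp(-4*I*pi/5) + exp(-2*I*pi/5) + 2*exp(4*I*pi/5) + 3*exp(2*I*pi/5))] = 5/5 = 1
  <chi_rho, chi_3> = (1/5)[1*(10)*conj(1) + 1*(2 + 3*exp(-2*I*pi/5) + exp(-4*I*pi/5) + exp(4*I*pi/5) + 3*exp(2*I*pi/5))*conj(exp(-4*I*pi/5)) + 1*(2 + 3*exp(-4*I*pi/5) + exp(-2*I*pi/5) + exp(2*I*pi/5) + 3*exp(4*I*pi/5))*conj(exp(2*I*pi/5)) + 1*(2 + 3*exp(-4*I*pi/5) + exp(-2*I*pi/5) + exp(2*I*pi/5) + 3*exp(4*I*pi/5))*conj(exp(-2*I*pi/5)) + 1*(2 + 3*exp(-2*I*pi/5) + exp(-4*I*pi/5) + exp(4*I*pi/5) + 3*exp(2*I*pi/5))*conj(exp(4*I*pi/5))]
      = (1/5)[(10) + (1 + 3*exp(-4*I*pi/5) + exp(-2*I*pi/5) + 2*exp(4*I*pi/5) + 3*exp(2*I*pi/5)) + (1 + 2*exp(-2*I*pi/5) + exp(-4*I*pi/5) + 3*exp(4*I*pi/5) + 3*exp(2*I*pi/5)) + (1 + 3*exp(-2*I*pi/5) + 3*exp(-4*I*pi/5) + exp(4*I*pi/5) + 2*exp(2*I*pi/5)) + (1 + 3*exp(-2*I*pi/5) + 2*exp(-4*I*pi/5) + exp(2*I*pi/5) + 3*exp(4*I*pi/5))] = 5/5 = 1
  <chi_rho, chi_4> = (1/5)[1*(10)*conj(1) + 1*(2 + 3*exp(-2*I*pi/5) + exp(-4*I*pi/5) + exp(4*I*pi/5) + 3*exp(2*I*pi/5))*conj(exp(-2*I*pi/5)) + 1*(2 + 3*exp(-4*I*pi/5) + exp(-2*I*pi/5) + exp(2*I*pi/5) + 3*exp(4*I*pi/5))*conj(exp(-4*I*pi/5)) + 1*(2 + 3*exp(-4*I*pi/5) + exp(-2*I*pi/5) + exp(2*I*pi/5) + 3*exp(4*I*pi/5))*conj(exp(4*I*pi/5)) + 1*(2 + 3*exp(-2*I*pi/5) + exp(-4*I*pi/5) + exp(4*I*pi/5) + 3*exp(2*I*pi/5))*conj(exp(2*I*pi/5))]
      = (1/5)[(10) + (3 + exp(-2*I*pi/5) + exp(-4*I*pi/5) + 3*exp(4*I*pi/5) + 2*exp(2*I*pi/5)) + (3 + 3*exp(-2*I*pi/5) + exp(-4*I*pi/5) + exp(2*I*pi/5) + 2*exp(4*I*pi/5)) + (3 + 2*exp(-4*I*pi/5) + exp(-2*I*pi/5) + exp(4*I*pi/5) + 3*exp(2*I*pi/5)) + (3 + 2*exp(-2*I*pi/5) + 3*exp(-4*I*pi/5) + exp(4*I*pi/5) + exp(2*I*pi/5))] = 15/5 = 3
(Exp terms are combined using exp(i*s)*conj(exp(i*t)) = exp(i*(s-t)), and sums of them are collapsed using the identity that for every m > 1 the m distinct m-th roots of unity sum to 0, e.g. 1 + exp(2*I*pi/3) + exp(-2*I*pi/3) = 0.)
Dimension check: dim(rho) = sum (mult * dim) = 2*1 + 3*1 + 1*1 + 1*1 + 3*1 = 10 = chi_rho(e) = 10.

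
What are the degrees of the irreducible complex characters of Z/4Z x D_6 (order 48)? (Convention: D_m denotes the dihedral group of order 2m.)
Dimensions: 1, 1, 1, 1, 1, 1, 1, 1, 1, 1, 1, 1, 1, 1, 1, 1, 2, 2, 2, 2, 2, 2, 2, 2

Reasoning: There are 24 irreducibles (= number of conjugacy classes). Their dimensions d_i satisfy sum d_i^2 = |G| = 48: 1 + 1 + 1 + 1 + 1 + 1 + 1 + 1 + 1 + 1 + 1 + 1 + 1 + 1 + 1 + 1 + 4 + 4 + 4 + 4 + 4 + 4 + 4 + 4 = 48. (For the product with Z/4Z: each of the 4 1-dim characters of Z/4Z tensors with each irrep of D_6, giving 4 copies of each D_6-dimension.)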